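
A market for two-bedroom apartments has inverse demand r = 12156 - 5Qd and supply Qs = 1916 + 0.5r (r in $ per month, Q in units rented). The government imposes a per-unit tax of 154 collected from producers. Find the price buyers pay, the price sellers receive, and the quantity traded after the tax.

r_b = 846, r_s = 692, Q = 2262

Solving each curve for Q: Qd = 2431.2 - 0.2r.
Producers keep r_s = r_b - 154 per unit, so supply in terms of the buyer price is Qs = 1839 + 0.5r_b.
Set Qd = Qs: 2431.2 - 0.2r_b = 1839 + 0.5r_b, so 592.2 = 0.7r_b and r_b = 846.
Then r_s = 846 - 154 = 692 and Q = 2431.2 - 0.2(846) = 2262.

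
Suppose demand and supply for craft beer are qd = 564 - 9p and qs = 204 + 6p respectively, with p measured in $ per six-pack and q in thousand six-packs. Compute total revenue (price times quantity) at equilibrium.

Total revenue = 8352

The market clears where 564 - 9p = 204 + 6p. Rearranging, 15p = 360, hence p* = 24.
From the demand curve, q* = 564 - 9(24) = 348.
Total revenue = p* × q* = 24 × 348 = 8352.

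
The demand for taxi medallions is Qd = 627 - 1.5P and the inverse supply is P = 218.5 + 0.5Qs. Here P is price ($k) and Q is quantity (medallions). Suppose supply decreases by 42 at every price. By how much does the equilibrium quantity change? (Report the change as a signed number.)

Inverting to quantity form: Qs = -437 + 2P.
Set Qd = Qs: 627 - 1.5P = -437 + 2P, so 1064 = 3.5P and P* = 304.
Plugging P* into demand: Q* = 627 - 1.5(304) = 171.
After the shift, supply is Qs = -479 + 2P.
The new intersection has 1106 = 3.5P, i.e. P = 316, Q = 153.
ΔQ = 153 - 171 = -18.

ΔQ = -18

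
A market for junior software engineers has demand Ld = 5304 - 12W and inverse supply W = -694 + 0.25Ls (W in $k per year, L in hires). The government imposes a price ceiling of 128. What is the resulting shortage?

Rewriting in direct form: Ls = 2776 + 4W.
Evaluating both curves at the ceiling price 128 gives Ld = 3768, Ls = 3288.
Shortage = Ld - Ls = 3768 - 3288 = 480.

Shortage = 480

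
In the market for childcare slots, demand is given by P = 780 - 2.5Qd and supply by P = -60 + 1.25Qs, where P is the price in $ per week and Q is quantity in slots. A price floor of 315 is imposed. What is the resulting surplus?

Surplus = 114

Inverting to quantity form: Qd = 312 - 0.4P and Qs = 48 + 0.8P.
Evaluating both curves at the floor price 315 gives Qd = 186, Qs = 300.
Surplus = Qs - Qd = 300 - 186 = 114.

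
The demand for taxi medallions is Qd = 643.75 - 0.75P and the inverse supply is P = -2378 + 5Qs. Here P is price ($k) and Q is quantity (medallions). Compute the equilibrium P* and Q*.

P* = 177, Q* = 511

Solving each curve for Q: Qs = 475.6 + 0.2P.
The market clears where 643.75 - 0.75P = 475.6 + 0.2P. Rearranging, 0.95P = 168.15, hence P* = 177.
Then Q* = 643.75 - 0.75(177) = 511.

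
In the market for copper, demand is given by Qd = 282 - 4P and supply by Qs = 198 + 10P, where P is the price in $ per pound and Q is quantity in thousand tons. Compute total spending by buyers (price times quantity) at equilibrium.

Total spending by buyers = 1548

Set Qd = Qs: 282 - 4P = 198 + 10P, so 84 = 14P and P* = 6.
Plugging P* into demand: Q* = 282 - 4(6) = 258.
Total spending by buyers = P* × Q* = 6 × 258 = 1548.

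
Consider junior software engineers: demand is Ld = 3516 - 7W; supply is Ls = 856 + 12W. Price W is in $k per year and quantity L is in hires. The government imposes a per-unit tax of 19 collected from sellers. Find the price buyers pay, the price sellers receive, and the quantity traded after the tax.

W_b = 152, W_s = 133, L = 2452

The tax drives a wedge W_b - W_s = 19. Substituting W_s = W_b - 19 into supply: Ls = 628 + 12W_b.
Equate demand and the shifted supply: 3516 - 7W_b = 628 + 12W_b, giving 19W_b = 2888, so W_b = 152.
So W_s = 133 and the quantity traded is L = 3516 - 7(152) = 2452.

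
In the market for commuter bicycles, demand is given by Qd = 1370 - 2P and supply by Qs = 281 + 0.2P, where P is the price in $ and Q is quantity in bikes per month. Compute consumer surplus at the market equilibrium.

Equating demand and supply, 1370 - 2P = 281 + 0.2P gives 2.2P = 1089, so P* = 495.
Plugging P* into demand: Q* = 1370 - 2(495) = 380.
Demand choke price (Qd = 0): P = 1370/2 = 685. Consumer surplus = ½ × (685 - 495) × 380 = 36100.

Consumer surplus = 36100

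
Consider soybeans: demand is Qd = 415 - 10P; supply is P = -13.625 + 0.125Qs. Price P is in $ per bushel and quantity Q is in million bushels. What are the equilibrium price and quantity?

P* = 17, Q* = 245

Rewriting in direct form: Qs = 109 + 8P.
Set Qd = Qs: 415 - 10P = 109 + 8P, so 306 = 18P and P* = 17.
Substitute back: Q* = 415 - 10(17) = 245.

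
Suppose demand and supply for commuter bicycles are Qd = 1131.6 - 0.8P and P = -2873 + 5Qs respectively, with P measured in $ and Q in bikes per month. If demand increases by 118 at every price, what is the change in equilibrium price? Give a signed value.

ΔP = 118

In direct form, Qs = 574.6 + 0.2P.
The market clears where 1131.6 - 0.8P = 574.6 + 0.2P. Rearranging, P = 557, hence P* = 557.
From the demand curve, Q* = 1131.6 - 0.8(557) = 686.
After the shift, demand is Qd = 1249.6 - 0.8P.
Re-solving, P = 675 gives P = 675 and Q = 709.6.
ΔP = 675 - 557 = 118.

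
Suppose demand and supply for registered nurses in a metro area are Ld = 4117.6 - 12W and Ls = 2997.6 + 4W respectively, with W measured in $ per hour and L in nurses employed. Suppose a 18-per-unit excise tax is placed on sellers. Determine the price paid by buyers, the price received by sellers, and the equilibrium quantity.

W_b = 74.5, W_s = 56.5, L = 3223.6

Sellers keep W_s = W_b - 18 per unit, so supply in terms of the buyer price is Ls = 2925.6 + 4W_b.
Market clearing requires 4117.6 - 12W_b = 2925.6 + 4W_b; hence 1192 = 16W_b and W_b = 74.5.
Then W_s = 74.5 - 18 = 56.5 and L = 4117.6 - 12(74.5) = 3223.6.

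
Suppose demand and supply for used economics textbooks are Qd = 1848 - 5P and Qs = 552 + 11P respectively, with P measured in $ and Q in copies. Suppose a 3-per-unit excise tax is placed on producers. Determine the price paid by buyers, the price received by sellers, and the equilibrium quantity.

With a tax of 3 on producers, they supply based on the net price P_s = P_b - 3, so Qs = 519 + 11P_b.
Market clearing requires 1848 - 5P_b = 519 + 11P_b; hence 1329 = 16P_b and P_b = 83.0625.
Then P_s = 83.0625 - 3 = 80.0625 and Q = 1848 - 5(83.0625) = 1432.6875.

P_b = 83.0625, P_s = 80.0625, Q = 1432.6875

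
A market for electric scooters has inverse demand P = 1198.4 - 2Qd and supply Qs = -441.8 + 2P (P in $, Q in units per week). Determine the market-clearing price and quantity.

Solving each curve for Q: Qd = 599.2 - 0.5P.
At equilibrium Qd = Qs, so 599.2 - 0.5P = -441.8 + 2P; collecting terms, 1041 = 2.5P and P* = 416.4.
Then Q* = 599.2 - 0.5(416.4) = 391.

P* = 416.4, Q* = 391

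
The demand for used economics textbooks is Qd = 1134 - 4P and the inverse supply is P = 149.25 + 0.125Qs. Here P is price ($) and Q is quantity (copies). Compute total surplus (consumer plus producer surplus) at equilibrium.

In direct form, Qs = -1194 + 8P.
Equating demand and supply, 1134 - 4P = -1194 + 8P gives 12P = 2328, so P* = 194.
Substitute back: Q* = 1134 - 4(194) = 358.
Demand choke price = 283.5; supply choke price = 149.25. CS = ½(283.5 - 194)(358) = 16020.5; PS = ½(194 - 149.25)(358) = 8010.25. Total surplus = 24030.75.

Total surplus = 24030.75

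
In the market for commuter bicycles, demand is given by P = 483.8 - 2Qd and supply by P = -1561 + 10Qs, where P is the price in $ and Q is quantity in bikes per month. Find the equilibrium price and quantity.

Rewriting in direct form: Qd = 241.9 - 0.5P and Qs = 156.1 + 0.1P.
Equating demand and supply, 241.9 - 0.5P = 156.1 + 0.1P gives 0.6P = 85.8, so P* = 143.
Then Q* = 241.9 - 0.5(143) = 170.4.

P* = 143, Q* = 170.4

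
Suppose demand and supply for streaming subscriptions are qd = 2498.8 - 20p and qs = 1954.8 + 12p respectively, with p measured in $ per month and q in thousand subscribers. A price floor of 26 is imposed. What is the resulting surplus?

Surplus = 288

Evaluating both curves at the floor price 26 gives qd = 1978.8, qs = 2266.8.
Surplus = qs - qd = 2266.8 - 1978.8 = 288.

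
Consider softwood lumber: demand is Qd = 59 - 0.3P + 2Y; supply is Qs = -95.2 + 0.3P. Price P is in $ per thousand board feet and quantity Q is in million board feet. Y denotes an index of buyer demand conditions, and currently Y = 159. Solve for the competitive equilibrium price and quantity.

P* = 787, Q* = 140.9

With Y = 159, demand is Qd = 377 - 0.3P.
Equating demand and supply, 377 - 0.3P = -95.2 + 0.3P gives 0.6P = 472.2, so P* = 787.
Then Q* = 377 - 0.3(787) = 140.9.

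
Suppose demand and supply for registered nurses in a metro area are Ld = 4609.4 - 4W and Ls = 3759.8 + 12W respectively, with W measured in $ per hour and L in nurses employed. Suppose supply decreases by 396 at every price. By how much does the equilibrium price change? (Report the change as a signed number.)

ΔW = 24.75

Equating demand and supply, 4609.4 - 4W = 3759.8 + 12W gives 16W = 849.6, so W* = 53.1.
Then L* = 4609.4 - 4(53.1) = 4397.
After the shift, supply is Ls = 3363.8 + 12W.
New equilibrium: 1245.6 = 16W, so W = 77.85 and L = 4298.
ΔW = 77.85 - 53.1 = 24.75.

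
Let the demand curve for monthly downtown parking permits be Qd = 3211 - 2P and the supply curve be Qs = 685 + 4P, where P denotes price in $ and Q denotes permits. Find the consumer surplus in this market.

Equating demand and supply, 3211 - 2P = 685 + 4P gives 6P = 2526, so P* = 421.
From the demand curve, Q* = 3211 - 2(421) = 2369.
Demand choke price (Qd = 0): P = 3211/2 = 1605.5. Consumer surplus = ½ × (1605.5 - 421) × 2369 = 1403040.25.

Consumer surplus = 1403040.25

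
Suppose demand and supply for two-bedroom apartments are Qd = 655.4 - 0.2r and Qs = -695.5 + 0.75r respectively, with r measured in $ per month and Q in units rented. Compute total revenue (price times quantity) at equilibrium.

At equilibrium Qd = Qs, so 655.4 - 0.2r = -695.5 + 0.75r; collecting terms, 1350.9 = 0.95r and r* = 1422.
Plugging r* into demand: Q* = 655.4 - 0.2(1422) = 371.
Total revenue = r* × Q* = 1422 × 371 = 527562.

Total revenue = 527562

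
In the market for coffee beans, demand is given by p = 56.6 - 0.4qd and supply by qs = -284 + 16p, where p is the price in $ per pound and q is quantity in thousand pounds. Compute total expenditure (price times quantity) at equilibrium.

In direct form, qd = 141.5 - 2.5p.
Set qd = qs: 141.5 - 2.5p = -284 + 16p, so 425.5 = 18.5p and p* = 23.
Substitute back: q* = 141.5 - 2.5(23) = 84.
Total expenditure = p* × q* = 23 × 84 = 1932.

Total expenditure = 1932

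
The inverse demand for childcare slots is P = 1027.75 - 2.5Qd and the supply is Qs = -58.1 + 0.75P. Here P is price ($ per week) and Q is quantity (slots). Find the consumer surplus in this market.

Consumer surplus = 76818.0125

In direct form, Qd = 411.1 - 0.4P.
At equilibrium Qd = Qs, so 411.1 - 0.4P = -58.1 + 0.75P; collecting terms, 469.2 = 1.15P and P* = 408.
Then Q* = 411.1 - 0.4(408) = 247.9.
Demand choke price (Qd = 0): P = 411.1/0.4 = 1027.75. Consumer surplus = ½ × (1027.75 - 408) × 247.9 = 76818.0125.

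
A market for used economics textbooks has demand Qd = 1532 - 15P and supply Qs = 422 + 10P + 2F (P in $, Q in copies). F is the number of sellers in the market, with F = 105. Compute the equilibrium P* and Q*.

P* = 36, Q* = 992

With F = 105, supply is Qs = 632 + 10P.
At equilibrium Qd = Qs, so 1532 - 15P = 632 + 10P; collecting terms, 900 = 25P and P* = 36.
From the demand curve, Q* = 1532 - 15(36) = 992.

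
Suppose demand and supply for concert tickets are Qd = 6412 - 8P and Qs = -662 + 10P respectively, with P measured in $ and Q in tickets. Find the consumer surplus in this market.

Consumer surplus = 667489

At equilibrium Qd = Qs, so 6412 - 8P = -662 + 10P; collecting terms, 7074 = 18P and P* = 393.
Then Q* = 6412 - 8(393) = 3268.
Demand choke price (Qd = 0): P = 6412/8 = 801.5. Consumer surplus = ½ × (801.5 - 393) × 3268 = 667489.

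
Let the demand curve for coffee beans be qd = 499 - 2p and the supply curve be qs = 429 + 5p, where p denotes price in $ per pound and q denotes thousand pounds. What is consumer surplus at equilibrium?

At equilibrium qd = qs, so 499 - 2p = 429 + 5p; collecting terms, 70 = 7p and p* = 10.
Substitute back: q* = 499 - 2(10) = 479.
Demand choke price (qd = 0): p = 499/2 = 249.5. Consumer surplus = ½ × (249.5 - 10) × 479 = 57360.25.

Consumer surplus = 57360.25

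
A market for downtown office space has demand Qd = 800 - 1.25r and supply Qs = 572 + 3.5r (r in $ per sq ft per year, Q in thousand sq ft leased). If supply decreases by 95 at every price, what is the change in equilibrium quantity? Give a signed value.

ΔQ = -25

Set Qd = Qs: 800 - 1.25r = 572 + 3.5r, so 228 = 4.75r and r* = 48.
Then Q* = 800 - 1.25(48) = 740.
After the shift, supply is Qs = 477 + 3.5r.
The new intersection has 323 = 4.75r, i.e. r = 68, Q = 715.
ΔQ = 715 - 740 = -25.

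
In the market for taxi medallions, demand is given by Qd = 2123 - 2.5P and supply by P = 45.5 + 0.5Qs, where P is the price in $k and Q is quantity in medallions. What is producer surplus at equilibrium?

Producer surplus = 199362.25

Inverting to quantity form: Qs = -91 + 2P.
At equilibrium Qd = Qs, so 2123 - 2.5P = -91 + 2P; collecting terms, 2214 = 4.5P and P* = 492.
Then Q* = 2123 - 2.5(492) = 893.
Supply choke price (Qs = 0): P = 45.5. Producer surplus = ½ × (492 - 45.5) × 893 = 199362.25.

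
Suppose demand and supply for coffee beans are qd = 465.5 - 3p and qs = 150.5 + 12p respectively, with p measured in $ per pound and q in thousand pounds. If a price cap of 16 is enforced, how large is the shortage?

Shortage = 75

At p = 16: qd = 417.5 and qs = 342.5.
Shortage = qd - qs = 417.5 - 342.5 = 75.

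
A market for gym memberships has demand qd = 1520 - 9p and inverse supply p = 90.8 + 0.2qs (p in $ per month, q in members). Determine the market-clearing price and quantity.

p* = 141, q* = 251

In direct form, qs = -454 + 5p.
Equating demand and supply, 1520 - 9p = -454 + 5p gives 14p = 1974, so p* = 141.
From the demand curve, q* = 1520 - 9(141) = 251.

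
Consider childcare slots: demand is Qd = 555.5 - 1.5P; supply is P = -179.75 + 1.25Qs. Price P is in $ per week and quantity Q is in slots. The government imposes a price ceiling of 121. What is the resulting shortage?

Shortage = 133.4

In direct form, Qs = 143.8 + 0.8P.
With P fixed at 121, quantity demanded is 374 and quantity supplied is 240.6.
Shortage = Qd - Qs = 374 - 240.6 = 133.4.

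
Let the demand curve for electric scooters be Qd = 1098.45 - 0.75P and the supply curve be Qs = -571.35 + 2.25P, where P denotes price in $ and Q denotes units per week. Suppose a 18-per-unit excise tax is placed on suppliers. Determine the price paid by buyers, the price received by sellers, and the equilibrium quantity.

Suppliers keep P_s = P_b - 18 per unit, so supply in terms of the buyer price is Qs = -611.85 + 2.25P_b.
Market clearing requires 1098.45 - 0.75P_b = -611.85 + 2.25P_b; hence 1710.3 = 3P_b and P_b = 570.1.
So P_s = 552.1 and the quantity traded is Q = 1098.45 - 0.75(570.1) = 670.875.

P_b = 570.1, P_s = 552.1, Q = 670.875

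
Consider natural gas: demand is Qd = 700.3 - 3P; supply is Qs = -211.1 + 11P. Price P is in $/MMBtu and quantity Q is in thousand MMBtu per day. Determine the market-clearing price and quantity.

At equilibrium Qd = Qs, so 700.3 - 3P = -211.1 + 11P; collecting terms, 911.4 = 14P and P* = 65.1.
From the demand curve, Q* = 700.3 - 3(65.1) = 505.

P* = 65.1, Q* = 505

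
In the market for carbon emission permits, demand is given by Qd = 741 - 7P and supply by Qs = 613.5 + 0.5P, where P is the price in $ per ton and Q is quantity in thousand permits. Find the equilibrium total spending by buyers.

At equilibrium Qd = Qs, so 741 - 7P = 613.5 + 0.5P; collecting terms, 127.5 = 7.5P and P* = 17.
Plugging P* into demand: Q* = 741 - 7(17) = 622.
Total spending by buyers = P* × Q* = 17 × 622 = 10574.

Total spending by buyers = 10574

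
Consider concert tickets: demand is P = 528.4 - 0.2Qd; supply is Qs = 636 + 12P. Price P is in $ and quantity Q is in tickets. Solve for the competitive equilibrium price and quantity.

P* = 118, Q* = 2052

Solving each curve for Q: Qd = 2642 - 5P.
At equilibrium Qd = Qs, so 2642 - 5P = 636 + 12P; collecting terms, 2006 = 17P and P* = 118.
Plugging P* into demand: Q* = 2642 - 5(118) = 2052.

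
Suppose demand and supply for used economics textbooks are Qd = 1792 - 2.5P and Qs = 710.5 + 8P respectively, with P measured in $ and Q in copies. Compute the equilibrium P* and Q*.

At equilibrium Qd = Qs, so 1792 - 2.5P = 710.5 + 8P; collecting terms, 1081.5 = 10.5P and P* = 103.
Then Q* = 1792 - 2.5(103) = 1534.5.

P* = 103, Q* = 1534.5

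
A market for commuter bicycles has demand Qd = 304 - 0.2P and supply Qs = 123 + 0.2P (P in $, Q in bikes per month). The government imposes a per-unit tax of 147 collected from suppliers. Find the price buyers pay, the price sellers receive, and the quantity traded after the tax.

The tax drives a wedge P_b - P_s = 147. Substituting P_s = P_b - 147 into supply: Qs = 93.6 + 0.2P_b.
Market clearing requires 304 - 0.2P_b = 93.6 + 0.2P_b; hence 210.4 = 0.4P_b and P_b = 526.
Then P_s = 526 - 147 = 379 and Q = 304 - 0.2(526) = 198.8.

P_b = 526, P_s = 379, Q = 198.8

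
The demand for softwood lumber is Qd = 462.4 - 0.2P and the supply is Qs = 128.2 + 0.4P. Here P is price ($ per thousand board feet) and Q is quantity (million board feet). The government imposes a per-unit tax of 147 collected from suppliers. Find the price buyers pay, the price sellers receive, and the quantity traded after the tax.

The tax drives a wedge P_b - P_s = 147. Substituting P_s = P_b - 147 into supply: Qs = 69.4 + 0.4P_b.
Equate demand and the shifted supply: 462.4 - 0.2P_b = 69.4 + 0.4P_b, giving 0.6P_b = 393, so P_b = 655.
Then P_s = 655 - 147 = 508 and Q = 462.4 - 0.2(655) = 331.4.

P_b = 655, P_s = 508, Q = 331.4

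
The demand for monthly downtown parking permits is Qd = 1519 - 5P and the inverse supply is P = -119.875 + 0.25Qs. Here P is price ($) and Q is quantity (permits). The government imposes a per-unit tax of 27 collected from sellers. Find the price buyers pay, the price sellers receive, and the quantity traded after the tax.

P_b = 127.5, P_s = 100.5, Q = 881.5

In direct form, Qs = 479.5 + 4P.
Sellers keep P_s = P_b - 27 per unit, so supply in terms of the buyer price is Qs = 371.5 + 4P_b.
Set Qd = Qs: 1519 - 5P_b = 371.5 + 4P_b, so 1147.5 = 9P_b and P_b = 127.5.
Then P_s = 127.5 - 27 = 100.5 and Q = 1519 - 5(127.5) = 881.5.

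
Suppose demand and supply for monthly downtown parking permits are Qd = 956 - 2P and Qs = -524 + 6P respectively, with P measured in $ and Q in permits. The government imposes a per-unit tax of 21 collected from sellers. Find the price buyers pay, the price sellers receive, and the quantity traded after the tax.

With a tax of 21 on sellers, they supply based on the net price P_s = P_b - 21, so Qs = -650 + 6P_b.
Set Qd = Qs: 956 - 2P_b = -650 + 6P_b, so 1606 = 8P_b and P_b = 200.75.
So P_s = 179.75 and the quantity traded is Q = 956 - 2(200.75) = 554.5.

P_b = 200.75, P_s = 179.75, Q = 554.5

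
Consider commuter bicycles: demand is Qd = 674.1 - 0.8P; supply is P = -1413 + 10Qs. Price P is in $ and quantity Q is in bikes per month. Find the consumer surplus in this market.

In direct form, Qs = 141.3 + 0.1P.
The market clears where 674.1 - 0.8P = 141.3 + 0.1P. Rearranging, 0.9P = 532.8, hence P* = 592.
Plugging P* into demand: Q* = 674.1 - 0.8(592) = 200.5.
Demand choke price (Qd = 0): P = 674.1/0.8 = 842.625. Consumer surplus = ½ × (842.625 - 592) × 200.5 = 25125.15625.

Consumer surplus = 25125.15625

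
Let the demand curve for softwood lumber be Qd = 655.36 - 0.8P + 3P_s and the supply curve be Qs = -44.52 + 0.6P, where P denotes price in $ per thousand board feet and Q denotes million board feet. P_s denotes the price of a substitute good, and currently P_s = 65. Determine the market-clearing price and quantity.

P* = 639.2, Q* = 339

With P_s = 65, demand is Qd = 850.36 - 0.8P.
Equating demand and supply, 850.36 - 0.8P = -44.52 + 0.6P gives 1.4P = 894.88, so P* = 639.2.
Substitute back: Q* = 850.36 - 0.8(639.2) = 339.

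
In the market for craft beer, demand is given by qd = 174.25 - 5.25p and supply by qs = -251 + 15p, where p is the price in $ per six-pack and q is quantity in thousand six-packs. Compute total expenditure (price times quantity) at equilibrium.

Total expenditure = 1344

Equating demand and supply, 174.25 - 5.25p = -251 + 15p gives 20.25p = 425.25, so p* = 21.
From the demand curve, q* = 174.25 - 5.25(21) = 64.
Total expenditure = p* × q* = 21 × 64 = 1344.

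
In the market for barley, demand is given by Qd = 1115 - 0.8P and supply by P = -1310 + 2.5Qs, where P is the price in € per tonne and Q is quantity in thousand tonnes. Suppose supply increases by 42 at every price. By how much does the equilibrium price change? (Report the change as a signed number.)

Solving each curve for Q: Qs = 524 + 0.4P.
Equating demand and supply, 1115 - 0.8P = 524 + 0.4P gives 1.2P = 591, so P* = 492.5.
Substitute back: Q* = 1115 - 0.8(492.5) = 721.
After the shift, supply is Qs = 566 + 0.4P.
The new intersection has 549 = 1.2P, i.e. P = 457.5, Q = 749.
ΔP = 457.5 - 492.5 = -35.

ΔP = -35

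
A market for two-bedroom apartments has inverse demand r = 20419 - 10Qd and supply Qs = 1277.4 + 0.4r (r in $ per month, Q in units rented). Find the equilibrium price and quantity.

Inverting to quantity form: Qd = 2041.9 - 0.1r.
Equating demand and supply, 2041.9 - 0.1r = 1277.4 + 0.4r gives 0.5r = 764.5, so r* = 1529.
Plugging r* into demand: Q* = 2041.9 - 0.1(1529) = 1889.

r* = 1529, Q* = 1889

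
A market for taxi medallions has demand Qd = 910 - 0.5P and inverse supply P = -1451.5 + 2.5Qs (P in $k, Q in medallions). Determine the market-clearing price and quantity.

Rewriting in direct form: Qs = 580.6 + 0.4P.
Set Qd = Qs: 910 - 0.5P = 580.6 + 0.4P, so 329.4 = 0.9P and P* = 366.
From the demand curve, Q* = 910 - 0.5(366) = 727.

P* = 366, Q* = 727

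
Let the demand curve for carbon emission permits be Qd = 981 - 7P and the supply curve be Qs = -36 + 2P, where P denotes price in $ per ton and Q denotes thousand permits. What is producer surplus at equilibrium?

Producer surplus = 9025

Equating demand and supply, 981 - 7P = -36 + 2P gives 9P = 1017, so P* = 113.
Substitute back: Q* = 981 - 7(113) = 190.
Supply choke price (Qs = 0): P = 18. Producer surplus = ½ × (113 - 18) × 190 = 9025.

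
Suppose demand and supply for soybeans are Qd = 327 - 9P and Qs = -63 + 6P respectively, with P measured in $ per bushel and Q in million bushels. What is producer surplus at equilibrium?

The market clears where 327 - 9P = -63 + 6P. Rearranging, 15P = 390, hence P* = 26.
From the demand curve, Q* = 327 - 9(26) = 93.
Supply choke price (Qs = 0): P = 10.5. Producer surplus = ½ × (26 - 10.5) × 93 = 720.75.

Producer surplus = 720.75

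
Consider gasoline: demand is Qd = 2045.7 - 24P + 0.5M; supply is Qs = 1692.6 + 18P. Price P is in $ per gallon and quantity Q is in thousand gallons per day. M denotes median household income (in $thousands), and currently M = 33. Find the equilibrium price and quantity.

P* = 8.8, Q* = 1851

With M = 33, demand is Qd = 2062.2 - 24P.
Equating demand and supply, 2062.2 - 24P = 1692.6 + 18P gives 42P = 369.6, so P* = 8.8.
Plugging P* into demand: Q* = 2062.2 - 24(8.8) = 1851.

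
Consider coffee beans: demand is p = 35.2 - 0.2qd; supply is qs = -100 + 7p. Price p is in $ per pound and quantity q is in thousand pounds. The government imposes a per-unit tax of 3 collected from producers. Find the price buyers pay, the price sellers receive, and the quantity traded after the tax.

Rewriting in direct form: qd = 176 - 5p.
With a tax of 3 on producers, they supply based on the net price p_s = p_b - 3, so qs = -121 + 7p_b.
Set qd = qs: 176 - 5p_b = -121 + 7p_b, so 297 = 12p_b and p_b = 24.75.
So p_s = 21.75 and the quantity traded is q = 176 - 5(24.75) = 52.25.

p_b = 24.75, p_s = 21.75, q = 52.25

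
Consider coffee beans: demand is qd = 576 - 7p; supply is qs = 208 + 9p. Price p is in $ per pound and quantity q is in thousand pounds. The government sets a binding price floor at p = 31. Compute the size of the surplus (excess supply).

Evaluating both curves at the floor price 31 gives qd = 359, qs = 487.
Surplus = qs - qd = 487 - 359 = 128.

Surplus = 128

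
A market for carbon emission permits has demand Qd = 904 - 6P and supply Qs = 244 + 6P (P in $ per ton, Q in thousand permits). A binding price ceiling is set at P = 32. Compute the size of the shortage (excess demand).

Shortage = 276

Evaluating both curves at the ceiling price 32 gives Qd = 712, Qs = 436.
Shortage = Qd - Qs = 712 - 436 = 276.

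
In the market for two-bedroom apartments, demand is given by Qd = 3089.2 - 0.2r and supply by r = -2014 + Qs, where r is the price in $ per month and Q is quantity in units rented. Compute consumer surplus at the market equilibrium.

Consumer surplus = 21170250

Inverting to quantity form: Qs = 2014 + r.
Equating demand and supply, 3089.2 - 0.2r = 2014 + r gives 1.2r = 1075.2, so r* = 896.
Then Q* = 3089.2 - 0.2(896) = 2910.
Demand choke price (Qd = 0): r = 3089.2/0.2 = 15446. Consumer surplus = ½ × (15446 - 896) × 2910 = 21170250.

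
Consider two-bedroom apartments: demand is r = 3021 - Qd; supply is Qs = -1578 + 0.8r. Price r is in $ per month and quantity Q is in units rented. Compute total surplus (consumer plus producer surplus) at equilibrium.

Total surplus = 244300.5

Solving each curve for Q: Qd = 3021 - r.
Set Qd = Qs: 3021 - r = -1578 + 0.8r, so 4599 = 1.8r and r* = 2555.
Plugging r* into demand: Q* = 3021 - 2555 = 466.
Demand choke price = 3021; supply choke price = 1972.5. CS = ½(3021 - 2555)(466) = 108578; PS = ½(2555 - 1972.5)(466) = 135722.5. Total surplus = 244300.5.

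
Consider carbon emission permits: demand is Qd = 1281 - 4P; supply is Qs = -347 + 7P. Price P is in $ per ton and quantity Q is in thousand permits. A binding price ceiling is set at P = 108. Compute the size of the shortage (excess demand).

Evaluating both curves at the ceiling price 108 gives Qd = 849, Qs = 409.
Shortage = Qd - Qs = 849 - 409 = 440.

Shortage = 440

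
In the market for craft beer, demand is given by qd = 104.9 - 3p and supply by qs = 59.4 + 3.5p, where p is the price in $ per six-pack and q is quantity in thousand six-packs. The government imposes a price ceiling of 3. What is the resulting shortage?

Shortage = 26

With p fixed at 3, quantity demanded is 95.9 and quantity supplied is 69.9.
Shortage = qd - qs = 95.9 - 69.9 = 26.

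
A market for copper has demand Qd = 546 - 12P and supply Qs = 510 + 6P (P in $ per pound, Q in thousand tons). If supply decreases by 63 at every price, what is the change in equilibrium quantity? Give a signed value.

ΔQ = -42

Equating demand and supply, 546 - 12P = 510 + 6P gives 18P = 36, so P* = 2.
Plugging P* into demand: Q* = 546 - 12(2) = 522.
After the shift, supply is Qs = 447 + 6P.
New equilibrium: 99 = 18P, so P = 5.5 and Q = 480.
ΔQ = 480 - 522 = -42.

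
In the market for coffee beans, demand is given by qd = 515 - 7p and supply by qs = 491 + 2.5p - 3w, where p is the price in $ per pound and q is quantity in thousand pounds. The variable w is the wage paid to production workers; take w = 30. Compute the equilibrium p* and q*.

With w = 30, supply is qs = 401 + 2.5p.
Equating demand and supply, 515 - 7p = 401 + 2.5p gives 9.5p = 114, so p* = 12.
From the demand curve, q* = 515 - 7(12) = 431.

p* = 12, q* = 431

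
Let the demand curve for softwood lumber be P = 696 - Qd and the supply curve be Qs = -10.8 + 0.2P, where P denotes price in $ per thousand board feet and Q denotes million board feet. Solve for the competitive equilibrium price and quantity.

Solving each curve for Q: Qd = 696 - P.
Equating demand and supply, 696 - P = -10.8 + 0.2P gives 1.2P = 706.8, so P* = 589.
Plugging P* into demand: Q* = 696 - 589 = 107.

P* = 589, Q* = 107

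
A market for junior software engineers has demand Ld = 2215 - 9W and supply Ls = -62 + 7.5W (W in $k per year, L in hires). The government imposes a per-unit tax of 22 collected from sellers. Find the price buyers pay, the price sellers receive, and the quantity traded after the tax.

Sellers keep W_s = W_b - 22 per unit, so supply in terms of the buyer price is Ls = -227 + 7.5W_b.
Equate demand and the shifted supply: 2215 - 9W_b = -227 + 7.5W_b, giving 16.5W_b = 2442, so W_b = 148.
So W_s = 126 and the quantity traded is L = 2215 - 9(148) = 883.

W_b = 148, W_s = 126, L = 883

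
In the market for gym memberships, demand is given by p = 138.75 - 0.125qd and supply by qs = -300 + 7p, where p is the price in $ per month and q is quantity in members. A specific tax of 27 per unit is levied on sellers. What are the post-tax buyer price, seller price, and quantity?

Rewriting in direct form: qd = 1110 - 8p.
With a tax of 27 on sellers, they supply based on the net price p_s = p_b - 27, so qs = -489 + 7p_b.
Set qd = qs: 1110 - 8p_b = -489 + 7p_b, so 1599 = 15p_b and p_b = 106.6.
Then p_s = 106.6 - 27 = 79.6 and q = 1110 - 8(106.6) = 257.2.

p_b = 106.6, p_s = 79.6, q = 257.2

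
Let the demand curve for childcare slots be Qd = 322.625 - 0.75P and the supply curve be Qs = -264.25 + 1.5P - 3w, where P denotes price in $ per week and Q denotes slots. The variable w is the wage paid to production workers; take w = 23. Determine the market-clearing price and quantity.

P* = 291.5, Q* = 104

With w = 23, supply is Qs = -333.25 + 1.5P.
The market clears where 322.625 - 0.75P = -333.25 + 1.5P. Rearranging, 2.25P = 655.875, hence P* = 291.5.
Substitute back: Q* = 322.625 - 0.75(291.5) = 104.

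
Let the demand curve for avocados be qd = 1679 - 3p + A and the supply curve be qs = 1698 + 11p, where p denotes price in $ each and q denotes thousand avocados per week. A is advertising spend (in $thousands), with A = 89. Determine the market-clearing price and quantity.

p* = 5, q* = 1753

With A = 89, demand is qd = 1768 - 3p.
Equating demand and supply, 1768 - 3p = 1698 + 11p gives 14p = 70, so p* = 5.
Plugging p* into demand: q* = 1768 - 3(5) = 1753.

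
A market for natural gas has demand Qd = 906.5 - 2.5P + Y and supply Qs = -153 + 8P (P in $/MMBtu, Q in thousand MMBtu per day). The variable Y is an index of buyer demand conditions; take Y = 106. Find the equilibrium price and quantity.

P* = 111, Q* = 735

With Y = 106, demand is Qd = 1012.5 - 2.5P.
Equating demand and supply, 1012.5 - 2.5P = -153 + 8P gives 10.5P = 1165.5, so P* = 111.
From the demand curve, Q* = 1012.5 - 2.5(111) = 735.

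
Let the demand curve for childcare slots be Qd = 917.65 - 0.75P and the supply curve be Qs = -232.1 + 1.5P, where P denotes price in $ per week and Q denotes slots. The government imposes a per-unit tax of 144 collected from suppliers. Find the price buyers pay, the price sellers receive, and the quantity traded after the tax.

P_b = 607, P_s = 463, Q = 462.4

Suppliers keep P_s = P_b - 144 per unit, so supply in terms of the buyer price is Qs = -448.1 + 1.5P_b.
Equate demand and the shifted supply: 917.65 - 0.75P_b = -448.1 + 1.5P_b, giving 2.25P_b = 1365.75, so P_b = 607.
Then P_s = 607 - 144 = 463 and Q = 917.65 - 0.75(607) = 462.4.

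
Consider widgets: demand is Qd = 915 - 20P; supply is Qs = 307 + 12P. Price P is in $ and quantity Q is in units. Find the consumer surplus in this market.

At equilibrium Qd = Qs, so 915 - 20P = 307 + 12P; collecting terms, 608 = 32P and P* = 19.
Substitute back: Q* = 915 - 20(19) = 535.
Demand choke price (Qd = 0): P = 915/20 = 45.75. Consumer surplus = ½ × (45.75 - 19) × 535 = 7155.625.

Consumer surplus = 7155.625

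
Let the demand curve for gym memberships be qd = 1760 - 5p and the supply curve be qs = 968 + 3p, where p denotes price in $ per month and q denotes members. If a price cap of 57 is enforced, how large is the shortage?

Shortage = 336

Evaluating both curves at the ceiling price 57 gives qd = 1475, qs = 1139.
Shortage = qd - qs = 1475 - 1139 = 336.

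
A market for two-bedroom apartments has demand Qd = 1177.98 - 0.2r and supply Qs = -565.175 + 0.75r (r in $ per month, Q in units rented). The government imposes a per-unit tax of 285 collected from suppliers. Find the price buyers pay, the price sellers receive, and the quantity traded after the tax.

r_b = 2059.9, r_s = 1774.9, Q = 766

The tax drives a wedge r_b - r_s = 285. Substituting r_s = r_b - 285 into supply: Qs = -778.925 + 0.75r_b.
Market clearing requires 1177.98 - 0.2r_b = -778.925 + 0.75r_b; hence 1956.905 = 0.95r_b and r_b = 2059.9.
So r_s = 1774.9 and the quantity traded is Q = 1177.98 - 0.2(2059.9) = 766.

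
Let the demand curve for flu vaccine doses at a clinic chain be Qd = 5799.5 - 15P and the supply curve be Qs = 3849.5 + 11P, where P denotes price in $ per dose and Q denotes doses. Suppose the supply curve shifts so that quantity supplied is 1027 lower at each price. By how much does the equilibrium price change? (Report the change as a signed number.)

Equating demand and supply, 5799.5 - 15P = 3849.5 + 11P gives 26P = 1950, so P* = 75.
Substitute back: Q* = 5799.5 - 15(75) = 4674.5.
After the shift, supply is Qs = 2822.5 + 11P.
The new intersection has 2977 = 26P, i.e. P = 114.5, Q = 4082.
ΔP = 114.5 - 75 = 39.5.

ΔP = 39.5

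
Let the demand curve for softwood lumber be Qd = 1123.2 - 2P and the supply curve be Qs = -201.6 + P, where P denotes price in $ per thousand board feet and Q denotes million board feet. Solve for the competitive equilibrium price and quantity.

P* = 441.6, Q* = 240

The market clears where 1123.2 - 2P = -201.6 + P. Rearranging, 3P = 1324.8, hence P* = 441.6.
Substitute back: Q* = 1123.2 - 2(441.6) = 240.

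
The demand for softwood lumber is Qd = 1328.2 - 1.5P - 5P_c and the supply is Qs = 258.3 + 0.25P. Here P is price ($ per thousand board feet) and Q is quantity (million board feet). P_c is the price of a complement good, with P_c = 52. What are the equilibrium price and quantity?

With P_c = 52, demand is Qd = 1068.2 - 1.5P.
Equating demand and supply, 1068.2 - 1.5P = 258.3 + 0.25P gives 1.75P = 809.9, so P* = 462.8.
Substitute back: Q* = 1068.2 - 1.5(462.8) = 374.

P* = 462.8, Q* = 374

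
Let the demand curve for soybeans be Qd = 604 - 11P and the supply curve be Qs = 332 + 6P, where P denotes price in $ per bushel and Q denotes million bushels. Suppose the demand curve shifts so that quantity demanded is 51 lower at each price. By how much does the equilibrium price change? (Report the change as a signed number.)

Set Qd = Qs: 604 - 11P = 332 + 6P, so 272 = 17P and P* = 16.
From the demand curve, Q* = 604 - 11(16) = 428.
After the shift, demand is Qd = 553 - 11P.
Re-solving, 17P = 221 gives P = 13 and Q = 410.
ΔP = 13 - 16 = -3.

ΔP = -3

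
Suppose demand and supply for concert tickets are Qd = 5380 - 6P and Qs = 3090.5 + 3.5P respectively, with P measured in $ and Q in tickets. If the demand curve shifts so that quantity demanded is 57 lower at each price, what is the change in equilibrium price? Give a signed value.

ΔP = -6

Set Qd = Qs: 5380 - 6P = 3090.5 + 3.5P, so 2289.5 = 9.5P and P* = 241.
From the demand curve, Q* = 5380 - 6(241) = 3934.
After the shift, demand is Qd = 5323 - 6P.
Re-solving, 9.5P = 2232.5 gives P = 235 and Q = 3913.
ΔP = 235 - 241 = -6.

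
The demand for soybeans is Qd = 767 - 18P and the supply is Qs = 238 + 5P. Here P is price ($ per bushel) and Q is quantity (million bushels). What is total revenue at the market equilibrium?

At equilibrium Qd = Qs, so 767 - 18P = 238 + 5P; collecting terms, 529 = 23P and P* = 23.
Then Q* = 767 - 18(23) = 353.
Total revenue = P* × Q* = 23 × 353 = 8119.

Total revenue = 8119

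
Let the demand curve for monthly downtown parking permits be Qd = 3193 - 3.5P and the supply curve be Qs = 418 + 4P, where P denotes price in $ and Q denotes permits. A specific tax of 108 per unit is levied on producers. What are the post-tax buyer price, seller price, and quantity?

Producers keep P_s = P_b - 108 per unit, so supply in terms of the buyer price is Qs = -14 + 4P_b.
Equate demand and the shifted supply: 3193 - 3.5P_b = -14 + 4P_b, giving 7.5P_b = 3207, so P_b = 427.6.
Then P_s = 427.6 - 108 = 319.6 and Q = 3193 - 3.5(427.6) = 1696.4.

P_b = 427.6, P_s = 319.6, Q = 1696.4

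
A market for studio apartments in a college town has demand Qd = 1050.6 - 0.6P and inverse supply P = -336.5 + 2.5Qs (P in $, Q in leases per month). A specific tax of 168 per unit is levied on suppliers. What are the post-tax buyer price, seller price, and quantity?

Rewriting in direct form: Qs = 134.6 + 0.4P.
The tax drives a wedge P_b - P_s = 168. Substituting P_s = P_b - 168 into supply: Qs = 67.4 + 0.4P_b.
Equate demand and the shifted supply: 1050.6 - 0.6P_b = 67.4 + 0.4P_b, giving P_b = 983.2, so P_b = 983.2.
So P_s = 815.2 and the quantity traded is Q = 1050.6 - 0.6(983.2) = 460.68.

P_b = 983.2, P_s = 815.2, Q = 460.68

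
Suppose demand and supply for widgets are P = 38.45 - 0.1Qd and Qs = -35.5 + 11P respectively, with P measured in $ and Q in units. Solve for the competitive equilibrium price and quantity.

P* = 20, Q* = 184.5

Inverting to quantity form: Qd = 384.5 - 10P.
Set Qd = Qs: 384.5 - 10P = -35.5 + 11P, so 420 = 21P and P* = 20.
Plugging P* into demand: Q* = 384.5 - 10(20) = 184.5.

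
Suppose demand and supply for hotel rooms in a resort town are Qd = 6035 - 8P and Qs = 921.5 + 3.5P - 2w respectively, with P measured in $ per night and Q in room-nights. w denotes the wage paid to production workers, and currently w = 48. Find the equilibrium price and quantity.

P* = 453, Q* = 2411

With w = 48, supply is Qs = 825.5 + 3.5P.
The market clears where 6035 - 8P = 825.5 + 3.5P. Rearranging, 11.5P = 5209.5, hence P* = 453.
From the demand curve, Q* = 6035 - 8(453) = 2411.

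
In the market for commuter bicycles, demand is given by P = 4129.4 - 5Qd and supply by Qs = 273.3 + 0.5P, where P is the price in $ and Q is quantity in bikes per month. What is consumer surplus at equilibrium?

Consumer surplus = 1115560

In direct form, Qd = 825.88 - 0.2P.
Equating demand and supply, 825.88 - 0.2P = 273.3 + 0.5P gives 0.7P = 552.58, so P* = 789.4.
Plugging P* into demand: Q* = 825.88 - 0.2(789.4) = 668.
Demand choke price (Qd = 0): P = 825.88/0.2 = 4129.4. Consumer surplus = ½ × (4129.4 - 789.4) × 668 = 1115560.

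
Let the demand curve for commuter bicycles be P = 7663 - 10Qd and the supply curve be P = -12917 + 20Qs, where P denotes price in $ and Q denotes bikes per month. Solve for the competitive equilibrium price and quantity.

Solving each curve for Q: Qd = 766.3 - 0.1P and Qs = 645.85 + 0.05P.
The market clears where 766.3 - 0.1P = 645.85 + 0.05P. Rearranging, 0.15P = 120.45, hence P* = 803.
From the demand curve, Q* = 766.3 - 0.1(803) = 686.

P* = 803, Q* = 686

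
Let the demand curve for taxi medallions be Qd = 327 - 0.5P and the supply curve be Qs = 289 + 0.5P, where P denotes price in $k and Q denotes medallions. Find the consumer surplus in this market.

Consumer surplus = 94864

At equilibrium Qd = Qs, so 327 - 0.5P = 289 + 0.5P; collecting terms, 38 = P and P* = 38.
Then Q* = 327 - 0.5(38) = 308.
Demand choke price (Qd = 0): P = 327/0.5 = 654. Consumer surplus = ½ × (654 - 38) × 308 = 94864.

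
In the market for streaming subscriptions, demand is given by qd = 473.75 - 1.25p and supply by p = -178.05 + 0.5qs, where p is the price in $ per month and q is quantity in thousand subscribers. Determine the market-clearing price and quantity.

Rewriting in direct form: qs = 356.1 + 2p.
At equilibrium qd = qs, so 473.75 - 1.25p = 356.1 + 2p; collecting terms, 117.65 = 3.25p and p* = 36.2.
Then q* = 473.75 - 1.25(36.2) = 428.5.

p* = 36.2, q* = 428.5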